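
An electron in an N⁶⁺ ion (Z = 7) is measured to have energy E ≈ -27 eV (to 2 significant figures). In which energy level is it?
n = 5

The exact energy levels follow E_n = -13.6057 Z² / n² eV with Z = 7.

The measured value (-27 eV) is reported to only 2 significant figures, so we must test candidate n values and see which one matches to that precision.

Candidate energies:
  n = 3:  E = -13.6057 × 7² / 3² = -74.07548 eV
  n = 4:  E = -13.6057 × 7² / 4² = -41.66746 eV
  n = 5:  E = -13.6057 × 7² / 5² = -26.66717 eV  ← matches
  n = 6:  E = -13.6057 × 7² / 6² = -18.51887 eV
  n = 7:  E = -13.6057 × 7² / 7² = -13.60570 eV

Checking against the measurement of -27 eV (2 sig figs), only n = 5 agrees:
E_5 = -26.66717 eV, which rounds to -27 eV ✓

Therefore n = 5.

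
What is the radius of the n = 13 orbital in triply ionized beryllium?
2.2358 nm (or 22.3577 Å)

The Bohr radius formula is:
r_n = n² a₀ / Z

where a₀ = 0.0529177 nm is the Bohr radius.

For Be³⁺ (Z = 4) at n = 13:
r_13 = 13² × 0.0529177 nm / 4
r_13 = 169 × 0.0529177 nm / 4
r_13 = 8.94309 nm / 4
r_13 = 2.2358 nm

The electron orbits at approximately 2.2358 nm from the nucleus.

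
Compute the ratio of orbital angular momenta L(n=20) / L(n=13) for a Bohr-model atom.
1.538

In the Bohr model, L_n = nℏ, so the ratio is purely the ratio of quantum numbers:

L_20/L_13 = 20ℏ / 13ℏ = 20/13 = 1.538

The angular momentum scales linearly with n.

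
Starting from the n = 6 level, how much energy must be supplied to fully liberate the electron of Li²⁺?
3.401425 eV

The ionization energy is the energy needed to remove the electron completely (n → ∞).

For a hydrogen-like ion with Z = 3, E_n = -13.6057 Z² / n² eV.

At n = 6: E_6 = -13.6057 × 3² / 6² = -3.401425000 eV
At n = ∞: E_∞ = 0 eV

Ionization energy = E_∞ - E_6 = 0 - (-3.401425000) = 3.401425000 eV
Ionization energy ≈ 3.401425 eV

This is also called the binding energy of the electron in state n = 6.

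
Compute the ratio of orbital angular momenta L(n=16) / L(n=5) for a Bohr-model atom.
3.200000

In the Bohr model, L_n = nℏ, so the ratio is purely the ratio of quantum numbers:

L_16/L_5 = 16ℏ / 5ℏ = 16/5 = 3.200000

The angular momentum scales linearly with n.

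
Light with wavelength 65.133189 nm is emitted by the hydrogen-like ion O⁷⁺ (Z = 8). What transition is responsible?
n = 13 → n = 6

First, find the photon energy from the wavelength (hc = 1239.84 eV·nm):
E = hc/λ = 1239.84 eV·nm / 65.133189 nm = 19.035457 eV

The energy levels of O⁷⁺ satisfy E_n = -13.6057 × 8² / n² eV, so an emission n_i → n_f releases
ΔE = 13.6057 × 8² × (1/n_f² − 1/n_i²) eV.

Setting ΔE equal to the photon energy:
1/n_f² − 1/n_i² = 19.035457 / (13.6057 × 8²) = 0.021860618

Since 1/n_i² must be positive, we need 1/n_f² > 0.021860618, i.e. n_f ≤ 6. For each allowed n_f, solve n_i = (1/n_f² − 0.021860618)^(−1/2) and check whether it is a whole number:
  n_f = 1: 1/n_i² = 1.000000000 − 0.021860618 = 0.978139382 → n_i = 1.011  (not an integer) ✗
  n_f = 2: 1/n_i² = 0.250000000 − 0.021860618 = 0.228139382 → n_i = 2.094  (not an integer) ✗
  n_f = 3: 1/n_i² = 0.111111111 − 0.021860618 = 0.089250493 → n_i = 3.347  (not an integer) ✗
  n_f = 4: 1/n_i² = 0.062500000 − 0.021860618 = 0.040639382 → n_i = 4.961  (not an integer) ✗
  n_f = 5: 1/n_i² = 0.040000000 − 0.021860618 = 0.018139382 → n_i = 7.425  (not an integer) ✗
  n_f = 6: 1/n_i² = 0.027777778 − 0.021860618 = 0.005917160 → n_i = 13.000  → integer, n_i = 13 ✓

Only n_f = 6 gives an integer upper level, n_i = 13.

The transition is from n = 13 to n = 6 (emission).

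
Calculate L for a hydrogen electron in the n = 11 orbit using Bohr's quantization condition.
1.16e-33 J·s (or 11ℏ)

In the Bohr model, angular momentum is quantized:
L = nℏ

where ℏ = h/(2π) = 1.0546e-34 J·s

For n = 11:
L = 11 × 1.0546e-34 J·s
L = 1.16e-33 J·s

This can also be written as L = 11ℏ.
The angular momentum is an integer multiple of the reduced Planck constant.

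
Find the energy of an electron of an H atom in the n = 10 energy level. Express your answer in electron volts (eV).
-0.1361 eV

The energy levels of a hydrogen-like atom are given by:
E_n = -13.6057 eV / n²

For n = 10:
E_10 = -13.6057 eV / 10²
E_10 = -13.6057 eV / 100
E_10 = -0.1361 eV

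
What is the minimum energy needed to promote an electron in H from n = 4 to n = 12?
0.76 eV

The energy levels of a hydrogen-like atom are E_n = -13.6057 eV / n².

Energy at n = 4: E_4 = -13.6057 / 4² = -0.85036 eV
Energy at n = 12: E_12 = -13.6057 / 12² = -0.09448 eV

The excitation energy is the difference:
ΔE = E_12 - E_4
ΔE = -0.09448 - (-0.85036)
ΔE = 0.76 eV

Since this is positive, energy must be absorbed (photon absorption).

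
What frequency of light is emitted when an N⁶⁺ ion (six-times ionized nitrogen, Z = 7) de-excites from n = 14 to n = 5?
5.6256e+15 Hz

First, find the transition energy:
E_14 = -13.6057 × 7² / 14² = -3.401425 eV
E_5 = -13.6057 × 7² / 5² = -26.667172 eV
|ΔE| = |E_5 - E_14| = 23.265747 eV

Convert to Joules: E = 23.265747 eV × (1.602177 × 10⁻¹⁹ J/eV) = 3.727584e-18 J

Using E = hf:
f = E/h = 3.727584e-18 J / (6.62607 × 10⁻³⁴ J·s)
f = 5.6256e+15 Hz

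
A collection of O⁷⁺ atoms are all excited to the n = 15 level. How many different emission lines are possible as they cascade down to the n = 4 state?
66

The electron can occupy levels n = 4, 5, ..., 15 during de-excitation — that is m = 15 - 4 + 1 = 12 distinct levels.

The number of distinct spectral lines equals the number of ways to choose 2 of these m levels (each pair gives one possible emission transition):

Number of lines = m(m-1)/2 = 12×11/2 = 66

These correspond to all possible transitions between the 12 levels:
15 → 14, 15 → 13, 15 → 12, 15 → 11, 15 → 10, 15 → 9, 15 → 8, 15 → 7...

Each transition produces a photon with a unique energy (and thus wavelength). This count does not depend on Z.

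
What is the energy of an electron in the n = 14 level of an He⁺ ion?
-0.277667 eV

For hydrogen-like ions, the energy levels scale with Z²:
E_n = -13.6057 Z² / n² eV

For He⁺ (Z = 2) at n = 14:
E_14 = -13.6057 × 2² / 14²
E_14 = -13.6057 × 4 / 196
E_14 = -54.4228 / 196
E_14 = -0.277667 eV

The energy is 4 times more negative than hydrogen at the same n due to the stronger nuclear charge.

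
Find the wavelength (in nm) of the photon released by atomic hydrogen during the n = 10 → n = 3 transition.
901.25123 nm

First, find the transition energy using E_n = -13.6057 / n² eV:
E_10 = -13.6057 / 10² = -0.136057000 eV
E_3 = -13.6057 / 3² = -1.511744444 eV

Photon energy: |ΔE| = |E_3 - E_10| = 1.375687444 eV

Convert to wavelength using E = hc/λ with hc = 1239.84 eV·nm:
λ = hc/E = 1239.84 eV·nm / 1.375687444 eV
λ = 901.25123 nm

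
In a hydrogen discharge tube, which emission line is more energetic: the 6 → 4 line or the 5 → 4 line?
6 → 4

Calculate the energy for each transition:

Transition 6 → 4:
ΔE₁ = |E_4 - E_6| = |-13.6057/4² - (-13.6057/6²)|
ΔE₁ = |-0.8503562500 - (-0.3779361111)| = 0.4724201 eV

Transition 5 → 4:
ΔE₂ = |E_4 - E_5| = |-13.6057/4² - (-13.6057/5²)|
ΔE₂ = |-0.8503562500 - (-0.5442280000)| = 0.3061283 eV

Since 0.4724201 eV > 0.3061283 eV, the transition 6 → 4 emits the more energetic photon.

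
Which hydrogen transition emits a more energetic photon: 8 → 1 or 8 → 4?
8 → 1

Calculate the energy for each transition:

Transition 8 → 1:
ΔE₁ = |E_1 - E_8| = |-13.6057/1² - (-13.6057/8²)|
ΔE₁ = |-13.605700000 - (-0.212589063)| = 13.393111 eV

Transition 8 → 4:
ΔE₂ = |E_4 - E_8| = |-13.6057/4² - (-13.6057/8²)|
ΔE₂ = |-0.850356250 - (-0.212589063)| = 0.637767 eV

Since 13.393111 eV > 0.637767 eV, the transition 8 → 1 emits the more energetic photon.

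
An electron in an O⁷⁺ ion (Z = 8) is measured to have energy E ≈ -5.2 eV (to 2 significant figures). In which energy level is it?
n = 13

The exact energy levels follow E_n = -13.6057 Z² / n² eV with Z = 8.

The measured value (-5.2 eV) is reported to only 2 significant figures, so we must test candidate n values and see which one matches to that precision.

Candidate energies:
  n = 11:  E = -13.6057 × 8² / 11² = -7.19640 eV
  n = 12:  E = -13.6057 × 8² / 12² = -6.04698 eV
  n = 13:  E = -13.6057 × 8² / 13² = -5.15245 eV  ← matches
  n = 14:  E = -13.6057 × 8² / 14² = -4.44268 eV
  n = 15:  E = -13.6057 × 8² / 15² = -3.87007 eV

Checking against the measurement of -5.2 eV (2 sig figs), only n = 13 agrees:
E_13 = -5.15245 eV, which rounds to -5.2 eV ✓

Therefore n = 13.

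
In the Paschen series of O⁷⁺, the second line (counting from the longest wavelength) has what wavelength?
20.023 nm

The lines of a series are numbered from the longest wavelength (smallest ΔE) outward; the second line is the transition from n = n_f + 2 to n_f.
The Paschen series has all transitions ending at n_f = 3.

For O⁷⁺ (Z = 8), the second line (β-line) is the jump from n = 5 to n = 3:
E_5 = -13.6057 × 8² / 5² = -34.83059 eV
E_3 = -13.6057 × 8² / 3² = -96.75164 eV
ΔE = E_5 - E_3 = 61.92105 eV

λ = hc/E = 1239.84 eV·nm / 61.92105 eV
λ = 20.023 nm

This is the β-line of the Paschen series in O⁷⁺.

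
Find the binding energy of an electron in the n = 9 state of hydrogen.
0.1680 eV

The ionization energy is the energy needed to remove the electron completely (n → ∞).

For hydrogen, E_n = -13.6057 eV / n².

At n = 9: E_9 = -13.6057 / 9² = -0.1679716 eV
At n = ∞: E_∞ = 0 eV

Ionization energy = E_∞ - E_9 = 0 - (-0.1679716) = 0.1679716 eV
Ionization energy ≈ 0.1680 eV

This is also called the binding energy of the electron in state n = 9.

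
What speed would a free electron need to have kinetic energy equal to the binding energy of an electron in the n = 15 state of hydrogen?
1.4585e+05 m/s (or 0.05% of c)

The binding energy at n = 15 for hydrogen is:
E_15 = -13.6057/15² = -0.060469778 eV
|E_15| = 0.060469778 eV

Convert to Joules:
KE = 0.060469778 eV × (1.602177 × 10⁻¹⁹ J/eV) = 9.688329e-21 J

Using KE = ½mv²:
v = √(2·KE/m_e)
v = √(2 × 9.688329e-21 J / 9.10938 × 10⁻³¹ kg)
v = 1.4585e+05 m/s

This is approximately 0.05% the speed of light.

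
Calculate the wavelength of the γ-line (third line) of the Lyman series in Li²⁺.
10.8002 nm

The lines of a series are numbered from the longest wavelength (smallest ΔE) outward; the third line is the transition from n = n_f + 3 to n_f.
The Lyman series has all transitions ending at n_f = 1.

For Li²⁺ (Z = 3), the third line (γ-line) is the jump from n = 4 to n = 1:
E_4 = -13.6057 × 3² / 4² = -7.653206 eV
E_1 = -13.6057 × 3² / 1² = -122.451300 eV
ΔE = E_4 - E_1 = 114.798094 eV

λ = hc/E = 1239.84 eV·nm / 114.798094 eV
λ = 10.8002 nm

This is the γ-line of the Lyman series in Li²⁺.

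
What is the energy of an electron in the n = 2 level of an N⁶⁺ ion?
-166.6698 eV

For hydrogen-like ions, the energy levels scale with Z²:
E_n = -13.6057 Z² / n² eV

For N⁶⁺ (Z = 7) at n = 2:
E_2 = -13.6057 × 7² / 2²
E_2 = -13.6057 × 49 / 4
E_2 = -666.6793 / 4
E_2 = -166.6698 eV

The energy is 49 times more negative than hydrogen at the same n due to the stronger nuclear charge.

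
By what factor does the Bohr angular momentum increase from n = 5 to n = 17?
3.400000

In the Bohr model, L_n = nℏ, so the ratio is purely the ratio of quantum numbers:

L_17/L_5 = 17ℏ / 5ℏ = 17/5 = 3.400000

The angular momentum scales linearly with n.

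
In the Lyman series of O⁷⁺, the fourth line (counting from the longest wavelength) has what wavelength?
1.4832 nm

The lines of a series are numbered from the longest wavelength (smallest ΔE) outward; the fourth line is the transition from n = n_f + 4 to n_f.
The Lyman series has all transitions ending at n_f = 1.

For O⁷⁺ (Z = 8), the fourth line (δ-line) is the jump from n = 5 to n = 1:
E_5 = -13.6057 × 8² / 5² = -34.830592 eV
E_1 = -13.6057 × 8² / 1² = -870.764800 eV
ΔE = E_5 - E_1 = 835.934208 eV

λ = hc/E = 1239.84 eV·nm / 835.934208 eV
λ = 1.4832 nm

This is the δ-line of the Lyman series in O⁷⁺.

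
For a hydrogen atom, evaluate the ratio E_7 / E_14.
4.00000

Using E_n = -13.6057 Z² / n² eV with Z = 1:

E_7 = -13.6057 / 7² = -13.6057 / 49 = -0.27766734694 eV
E_14 = -13.6057 / 14² = -13.6057 / 196 = -0.06941683673 eV

The ratio is:
E_7/E_14 = (-0.27766734694) / (-0.06941683673)
E_7/E_14 = (-13.6057/49) / (-13.6057/196)
E_7/E_14 = 196/49
E_7/E_14 = 4.00000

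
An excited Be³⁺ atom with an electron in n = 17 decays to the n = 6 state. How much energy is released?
5.29372 eV

The energy levels are E_n = -13.6057 Z² eV / n².

Energy at n = 17: E_17 = -13.6057 × 4² / 17² = -0.75325675 eV
Energy at n = 6: E_6 = -13.6057 × 4² / 6² = -6.04697778 eV

For emission (electron falling to lower state), the photon energy is:
E_photon = E_17 - E_6 = |-0.75325675 - (-6.04697778)|
E_photon = 5.29372 eV

This energy is carried away by the emitted photon.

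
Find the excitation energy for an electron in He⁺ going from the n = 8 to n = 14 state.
0.572689 eV

The energy levels of a hydrogen-like atom are E_n = -13.6057 Z² eV / n².

Energy at n = 8: E_8 = -13.6057 × 2² / 8² = -0.850356250 eV
Energy at n = 14: E_14 = -13.6057 × 2² / 14² = -0.277667347 eV

The excitation energy is the difference:
ΔE = E_14 - E_8
ΔE = -0.277667347 - (-0.850356250)
ΔE = 0.572689 eV

Since this is positive, energy must be absorbed (photon absorption).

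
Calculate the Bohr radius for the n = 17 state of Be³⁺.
3.8233 nm (or 38.2331 Å)

The Bohr radius formula is:
r_n = n² a₀ / Z

where a₀ = 0.0529177 nm is the Bohr radius.

For Be³⁺ (Z = 4) at n = 17:
r_17 = 17² × 0.0529177 nm / 4
r_17 = 289 × 0.0529177 nm / 4
r_17 = 15.29322 nm / 4
r_17 = 3.8233 nm

The electron orbits at approximately 3.8233 nm from the nucleus.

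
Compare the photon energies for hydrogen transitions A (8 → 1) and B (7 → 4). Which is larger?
8 → 1

Calculate the energy for each transition:

Transition 8 → 1:
ΔE₁ = |E_1 - E_8| = |-13.6057/1² - (-13.6057/8²)|
ΔE₁ = |-13.6057000000 - (-0.2125890625)| = 13.3931109 eV

Transition 7 → 4:
ΔE₂ = |E_4 - E_7| = |-13.6057/4² - (-13.6057/7²)|
ΔE₂ = |-0.8503562500 - (-0.2776673469)| = 0.5726889 eV

Since 13.3931109 eV > 0.5726889 eV, the transition 8 → 1 emits the more energetic photon.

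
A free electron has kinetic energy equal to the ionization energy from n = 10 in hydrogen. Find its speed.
2.1877e+05 m/s (or 0.072974% of c)

The binding energy at n = 10 for hydrogen is:
E_10 = -13.6057/10² = -0.13605700 eV
|E_10| = 0.13605700 eV

Convert to Joules:
KE = 0.13605700 eV × (1.602177 × 10⁻¹⁹ J/eV) = 2.179874e-20 J

Using KE = ½mv²:
v = √(2·KE/m_e)
v = √(2 × 2.179874e-20 J / 9.10938 × 10⁻³¹ kg)
v = 2.1877e+05 m/s

This is approximately 0.072974% the speed of light.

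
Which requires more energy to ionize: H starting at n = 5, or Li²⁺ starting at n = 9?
Li²⁺ at n = 9 (E = -1.51 eV)

Using E_n = -13.6057 Z² / n² eV:

H (Z = 1) at n = 5:
E = -13.6057 × 1² / 5² = -13.6057 × 1 / 25 = -0.54423 eV

Li²⁺ (Z = 3) at n = 9:
E = -13.6057 × 3² / 9² = -13.6057 × 9 / 81 = -1.51174 eV

Since -1.51174 eV < -0.54423 eV,
Li²⁺ at n = 9 is more tightly bound (requires more energy to ionize).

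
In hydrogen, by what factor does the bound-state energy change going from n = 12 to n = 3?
16.00

Using E_n = -13.6057 Z² / n² eV with Z = 1:

E_3 = -13.6057 / 3² = -13.6057 / 9 = -1.51174444 eV
E_12 = -13.6057 / 12² = -13.6057 / 144 = -0.09448403 eV

The ratio is:
E_3/E_12 = (-1.51174444) / (-0.09448403)
E_3/E_12 = (-13.6057/9) / (-13.6057/144)
E_3/E_12 = 144/9
E_3/E_12 = 16.00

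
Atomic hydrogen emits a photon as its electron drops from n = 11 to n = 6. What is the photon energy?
0.26549 eV

The energy levels are E_n = -13.6057 eV / n².

Energy at n = 11: E_11 = -13.6057 / 11² = -0.11244380 eV
Energy at n = 6: E_6 = -13.6057 / 6² = -0.37793611 eV

For emission (electron falling to lower state), the photon energy is:
E_photon = E_11 - E_6 = |-0.11244380 - (-0.37793611)|
E_photon = 0.26549 eV

This energy is carried away by the emitted photon.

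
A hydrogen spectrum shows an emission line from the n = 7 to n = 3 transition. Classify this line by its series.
Paschen series

The spectral series in hydrogen are named based on the final (lower) energy level:
- Lyman series: n_final = 1 (ultraviolet)
- Balmer series: n_final = 2 (visible/near-UV)
- Paschen series: n_final = 3 (infrared)
- Brackett series: n_final = 4 (infrared)
- Pfund series: n_final = 5 (far infrared)

Since this transition ends at n = 3, it belongs to the Paschen series.

For reference, this 7 → 3 line has photon energy
ΔE = 13.6057 eV × (1/3² - 1/7²) = 1.23407710 eV,
corresponding to wavelength λ = hc/ΔE = 1239.84 eV·nm / 1.23407710 eV = 1004.670 nm in the infrared region.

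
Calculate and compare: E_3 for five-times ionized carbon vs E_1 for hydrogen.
C⁵⁺ at n = 3 (E = -54.42 eV)

Using E_n = -13.6057 Z² / n² eV:

C⁵⁺ (Z = 6) at n = 3:
E = -13.6057 × 6² / 3² = -13.6057 × 36 / 9 = -54.42280 eV

H (Z = 1) at n = 1:
E = -13.6057 × 1² / 1² = -13.6057 × 1 / 1 = -13.60570 eV

Since -54.42280 eV < -13.60570 eV,
C⁵⁺ at n = 3 is more tightly bound (requires more energy to ionize).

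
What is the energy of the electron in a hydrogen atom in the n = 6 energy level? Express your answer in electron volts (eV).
-0.38 eV

The energy levels of a hydrogen-like atom are given by:
E_n = -13.6057 eV / n²

For n = 6:
E_6 = -13.6057 eV / 6²
E_6 = -13.6057 eV / 36
E_6 = -0.38 eV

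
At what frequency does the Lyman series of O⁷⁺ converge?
2.1055e+17 Hz

The series limit corresponds to the transition from n = ∞ to n = 1.
This is the highest energy (shortest wavelength) transition in the Lyman series.

E_∞ = 0 eV
E_1 = -13.6057 × 8² / 1² = -870.76480 eV

Energy at series limit:
ΔE = E_∞ - E_1 = 0 - (-870.76480) = 870.76480 eV
E = 870.76480 eV × (1.602177 × 10⁻¹⁹ J/eV) = 1.395119e-16 J
f = E/h = 1.395119e-16 J / (6.62607 × 10⁻³⁴ J·s) = 2.1055e+17 Hz

This energy equals the ionization energy from the n = 1 state of O⁷⁺.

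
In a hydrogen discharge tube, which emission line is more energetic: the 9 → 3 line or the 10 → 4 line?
9 → 3

Calculate the energy for each transition:

Transition 9 → 3:
ΔE₁ = |E_3 - E_9| = |-13.6057/3² - (-13.6057/9²)|
ΔE₁ = |-1.51174444 - (-0.16797160)| = 1.34377 eV

Transition 10 → 4:
ΔE₂ = |E_4 - E_10| = |-13.6057/4² - (-13.6057/10²)|
ΔE₂ = |-0.85035625 - (-0.13605700)| = 0.71430 eV

Since 1.34377 eV > 0.71430 eV, the transition 9 → 3 emits the more energetic photon.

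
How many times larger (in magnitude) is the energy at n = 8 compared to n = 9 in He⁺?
1.265625

Using E_n = -13.6057 Z² / n² eV with Z = 2:

E_8 = -13.6057 × 2² / 8² = -54.4228 / 64 = -0.850356250000 eV
E_9 = -13.6057 × 2² / 9² = -54.4228 / 81 = -0.671886419753 eV

The ratio is:
E_8/E_9 = (-0.850356250000) / (-0.671886419753)
E_8/E_9 = (-54.4228/64) / (-54.4228/81)
E_8/E_9 = 81/64
E_8/E_9 = 1.265625
(Note: the Z² factors cancel in the ratio.)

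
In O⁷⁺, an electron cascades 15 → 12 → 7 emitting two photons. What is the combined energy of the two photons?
13.900644 eV

The energy levels of O⁷⁺ are E_n = -13.6057 × 8² / n² eV.

First transition (15 → 12):
ΔE₁ = |E_12 - E_15|
ΔE₁ = |-6.046977777778 - (-3.870065777778)| = 2.176912000 eV

Second transition (12 → 7):
ΔE₂ = |E_7 - E_12|
ΔE₂ = |-17.770710204082 - (-6.046977777778)| = 11.723732426 eV

Total energy released:
E_total = ΔE₁ + ΔE₂ = 2.176912000 + 11.723732426 = 13.900644 eV

Note: This equals the direct transition 15 → 7: 13.900644 eV ✓
Energy is conserved regardless of the path taken.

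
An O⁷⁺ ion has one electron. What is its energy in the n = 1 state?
-870.76480 eV

For hydrogen-like ions, the energy levels scale with Z²:
E_n = -13.6057 Z² / n² eV

For O⁷⁺ (Z = 8) at n = 1:
E_1 = -13.6057 × 8² / 1²
E_1 = -13.6057 × 64 / 1
E_1 = -870.7648 / 1
E_1 = -870.76480 eV

The energy is 64 times more negative than hydrogen at the same n due to the stronger nuclear charge.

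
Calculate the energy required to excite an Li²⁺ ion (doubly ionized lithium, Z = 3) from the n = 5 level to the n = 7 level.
2.399 eV

The energy levels of a hydrogen-like atom are E_n = -13.6057 Z² eV / n².

Energy at n = 5: E_5 = -13.6057 × 3² / 5² = -4.898052 eV
Energy at n = 7: E_7 = -13.6057 × 3² / 7² = -2.499006 eV

The excitation energy is the difference:
ΔE = E_7 - E_5
ΔE = -2.499006 - (-4.898052)
ΔE = 2.399 eV

Since this is positive, energy must be absorbed (photon absorption).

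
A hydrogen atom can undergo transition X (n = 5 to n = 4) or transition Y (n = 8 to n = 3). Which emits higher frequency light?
8 → 3

Calculate the energy for each transition:

Transition 5 → 4:
ΔE₁ = |E_4 - E_5| = |-13.6057/4² - (-13.6057/5²)|
ΔE₁ = |-0.850356250000 - (-0.544228000000)| = 0.306128250 eV

Transition 8 → 3:
ΔE₂ = |E_3 - E_8| = |-13.6057/3² - (-13.6057/8²)|
ΔE₂ = |-1.511744444444 - (-0.212589062500)| = 1.299155382 eV

Since 1.299155382 eV > 0.306128250 eV, the transition 8 → 3 emits the more energetic photon.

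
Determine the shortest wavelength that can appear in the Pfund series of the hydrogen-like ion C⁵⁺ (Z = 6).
63.2823 nm

The series limit corresponds to the transition from n = ∞ to n = 5.
This is the highest energy (shortest wavelength) transition in the Pfund series.

E_∞ = 0 eV
E_5 = -13.6057 × 6² / 5² = -19.592208 eV

Energy at series limit:
ΔE = E_∞ - E_5 = 0 - (-19.592208) = 19.592208 eV
λ = hc/E = 1239.84 eV·nm / 19.592208 eV = 63.2823 nm

This energy equals the ionization energy from the n = 5 state of C⁵⁺.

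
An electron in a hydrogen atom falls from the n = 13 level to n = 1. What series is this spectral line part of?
Lyman series

The spectral series in hydrogen are named based on the final (lower) energy level:
- Lyman series: n_final = 1 (ultraviolet)
- Balmer series: n_final = 2 (visible/near-UV)
- Paschen series: n_final = 3 (infrared)
- Brackett series: n_final = 4 (infrared)
- Pfund series: n_final = 5 (far infrared)

Since this transition ends at n = 1, it belongs to the Lyman series.

For reference, this 13 → 1 line has photon energy
ΔE = 13.6057 eV × (1/1² - 1/13²) = 13.5252 eV,
corresponding to wavelength λ = hc/ΔE = 1239.84 eV·nm / 13.5252 eV = 91.67 nm in the ultraviolet region.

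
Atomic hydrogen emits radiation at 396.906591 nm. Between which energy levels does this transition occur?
n = 7 → n = 2

First, find the photon energy from the wavelength (hc = 1239.84 eV·nm):
E = hc/λ = 1239.84 eV·nm / 396.906591 nm = 3.1237577 eV

The energy levels of hydrogen satisfy E_n = -13.6057 / n² eV, so an emission n_i → n_f releases
ΔE = 13.6057 × (1/n_f² − 1/n_i²) eV.

Setting ΔE equal to the photon energy:
1/n_f² − 1/n_i² = 3.1237577 / 13.6057 = 0.22959184

Since 1/n_i² must be positive, we need 1/n_f² > 0.22959184, i.e. n_f ≤ 2. For each allowed n_f, solve n_i = (1/n_f² − 0.22959184)^(−1/2) and check whether it is a whole number:
  n_f = 1: 1/n_i² = 1.00000000 − 0.22959184 = 0.77040816 → n_i = 1.139  (not an integer) ✗
  n_f = 2: 1/n_i² = 0.25000000 − 0.22959184 = 0.02040816 → n_i = 7.000  → integer, n_i = 7 ✓

Only n_f = 2 gives an integer upper level, n_i = 7.

The transition is from n = 7 to n = 2 (emission).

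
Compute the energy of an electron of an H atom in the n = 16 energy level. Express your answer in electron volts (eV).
-0.05 eV

The energy levels of a hydrogen-like atom are given by:
E_n = -13.6057 eV / n²

For n = 16:
E_16 = -13.6057 eV / 16²
E_16 = -13.6057 eV / 256
E_16 = -0.05 eV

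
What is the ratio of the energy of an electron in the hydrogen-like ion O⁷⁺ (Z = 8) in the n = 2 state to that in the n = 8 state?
16.000000

Using E_n = -13.6057 Z² / n² eV with Z = 8:

E_2 = -13.6057 × 8² / 2² = -870.7648 / 4 = -217.691200000000 eV
E_8 = -13.6057 × 8² / 8² = -870.7648 / 64 = -13.605700000000 eV

The ratio is:
E_2/E_8 = (-217.691200000000) / (-13.605700000000)
E_2/E_8 = (-870.7648/4) / (-870.7648/64)
E_2/E_8 = 64/4
E_2/E_8 = 16.000000
(Note: the Z² factors cancel in the ratio.)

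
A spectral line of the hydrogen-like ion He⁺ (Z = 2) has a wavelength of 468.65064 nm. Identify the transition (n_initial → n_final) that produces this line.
n = 4 → n = 3

First, find the photon energy from the wavelength (hc = 1239.84 eV·nm):
E = hc/λ = 1239.84 eV·nm / 468.65064 nm = 2.6455528 eV

The energy levels of He⁺ satisfy E_n = -13.6057 × 2² / n² eV, so an emission n_i → n_f releases
ΔE = 13.6057 × 2² × (1/n_f² − 1/n_i²) eV.

Setting ΔE equal to the photon energy:
1/n_f² − 1/n_i² = 2.6455528 / (13.6057 × 2²) = 0.048611112

Since 1/n_i² must be positive, we need 1/n_f² > 0.048611112, i.e. n_f ≤ 4. For each allowed n_f, solve n_i = (1/n_f² − 0.048611112)^(−1/2) and check whether it is a whole number:
  n_f = 1: 1/n_i² = 1.000000000 − 0.048611112 = 0.951388888 → n_i = 1.025  (not an integer) ✗
  n_f = 2: 1/n_i² = 0.250000000 − 0.048611112 = 0.201388888 → n_i = 2.228  (not an integer) ✗
  n_f = 3: 1/n_i² = 0.111111111 − 0.048611112 = 0.062499999 → n_i = 4.000  → integer, n_i = 4 ✓
  n_f = 4: 1/n_i² = 0.062500000 − 0.048611112 = 0.013888888 → n_i = 8.485  (not an integer) ✗

Only n_f = 3 gives an integer upper level, n_i = 4.

The transition is from n = 4 to n = 3 (emission).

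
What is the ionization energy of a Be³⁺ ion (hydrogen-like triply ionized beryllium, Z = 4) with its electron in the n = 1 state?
217.6912 eV

The ionization energy is the energy needed to remove the electron completely (n → ∞).

For a hydrogen-like ion with Z = 4, E_n = -13.6057 Z² / n² eV.

At n = 1: E_1 = -13.6057 × 4² / 1² = -217.6912000 eV
At n = ∞: E_∞ = 0 eV

Ionization energy = E_∞ - E_1 = 0 - (-217.6912000) = 217.6912000 eV
Ionization energy ≈ 217.6912 eV

This is also called the binding energy of the electron in state n = 1.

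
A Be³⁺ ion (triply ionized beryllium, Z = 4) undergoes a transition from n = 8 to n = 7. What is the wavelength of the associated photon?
1190.7198 nm

First, find the transition energy using E_n = -13.6057 Z² / n² eV:
E_8 = -13.6057 × 4² / 8² = -3.401425000 eV
E_7 = -13.6057 × 4² / 7² = -4.442677551 eV

Photon energy: |ΔE| = |E_7 - E_8| = 1.041252551 eV

Convert to wavelength using E = hc/λ with hc = 1239.84 eV·nm:
λ = hc/E = 1239.84 eV·nm / 1.041252551 eV
λ = 1190.7198 nm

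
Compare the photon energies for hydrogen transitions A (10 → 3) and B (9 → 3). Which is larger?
10 → 3

Calculate the energy for each transition:

Transition 10 → 3:
ΔE₁ = |E_3 - E_10| = |-13.6057/3² - (-13.6057/10²)|
ΔE₁ = |-1.5117444444 - (-0.1360570000)| = 1.3756874 eV

Transition 9 → 3:
ΔE₂ = |E_3 - E_9| = |-13.6057/3² - (-13.6057/9²)|
ΔE₂ = |-1.5117444444 - (-0.1679716049)| = 1.3437728 eV

Since 1.3756874 eV > 1.3437728 eV, the transition 10 → 3 emits the more energetic photon.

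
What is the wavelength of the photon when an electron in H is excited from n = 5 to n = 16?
2524.72 nm

First, find the transition energy using E_n = -13.6057 / n² eV:
E_5 = -13.6057 / 5² = -0.54422800 eV
E_16 = -13.6057 / 16² = -0.05314727 eV

Photon energy: |ΔE| = |E_16 - E_5| = 0.49108073 eV

Convert to wavelength using E = hc/λ with hc = 1239.84 eV·nm:
λ = hc/E = 1239.84 eV·nm / 0.49108073 eV
λ = 2524.72 nm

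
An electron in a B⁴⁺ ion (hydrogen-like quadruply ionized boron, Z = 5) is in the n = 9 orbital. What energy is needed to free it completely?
4.1993 eV

The ionization energy is the energy needed to remove the electron completely (n → ∞).

For a hydrogen-like ion with Z = 5, E_n = -13.6057 Z² / n² eV.

At n = 9: E_9 = -13.6057 × 5² / 9² = -4.1992901 eV
At n = ∞: E_∞ = 0 eV

Ionization energy = E_∞ - E_9 = 0 - (-4.1992901) = 4.1992901 eV
Ionization energy ≈ 4.1993 eV

This is also called the binding energy of the electron in state n = 9.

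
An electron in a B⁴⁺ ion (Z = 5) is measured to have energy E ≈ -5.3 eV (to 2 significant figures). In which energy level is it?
n = 8

The exact energy levels follow E_n = -13.6057 Z² / n² eV with Z = 5.

The measured value (-5.3 eV) is reported to only 2 significant figures, so we must test candidate n values and see which one matches to that precision.

Candidate energies:
  n = 6:  E = -13.6057 × 5² / 6² = -9.44840 eV
  n = 7:  E = -13.6057 × 5² / 7² = -6.94168 eV
  n = 8:  E = -13.6057 × 5² / 8² = -5.31473 eV  ← matches
  n = 9:  E = -13.6057 × 5² / 9² = -4.19929 eV
  n = 10:  E = -13.6057 × 5² / 10² = -3.40143 eV

Checking against the measurement of -5.3 eV (2 sig figs), only n = 8 agrees:
E_8 = -5.31473 eV, which rounds to -5.3 eV ✓

Therefore n = 8.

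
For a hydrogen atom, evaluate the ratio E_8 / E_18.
5.06250

Using E_n = -13.6057 Z² / n² eV with Z = 1:

E_8 = -13.6057 / 8² = -13.6057 / 64 = -0.21258906250 eV
E_18 = -13.6057 / 18² = -13.6057 / 324 = -0.04199290123 eV

The ratio is:
E_8/E_18 = (-0.21258906250) / (-0.04199290123)
E_8/E_18 = (-13.6057/64) / (-13.6057/324)
E_8/E_18 = 324/64
E_8/E_18 = 5.06250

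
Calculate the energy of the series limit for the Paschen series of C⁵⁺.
54.4228 eV

The series limit corresponds to the transition from n = ∞ to n = 3.
This is the highest energy (shortest wavelength) transition in the Paschen series.

E_∞ = 0 eV
E_3 = -13.6057 × 6² / 3² = -54.4228 eV

Energy at series limit:
ΔE = E_∞ - E_3 = 0 - (-54.4228) = 54.4228 eV

This energy equals the ionization energy from the n = 3 state of C⁵⁺.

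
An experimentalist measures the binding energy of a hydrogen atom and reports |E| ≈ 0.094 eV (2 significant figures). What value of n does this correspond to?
n = 12

The exact energy levels follow E_n = -13.6057 eV / n².

The measured value (-0.094 eV) is reported to only 2 significant figures, so we must test candidate n values and see which one matches to that precision.

Candidate energies:
  n = 10:  E = -13.6057/10² = -0.136057 eV
  n = 11:  E = -13.6057/11² = -0.112444 eV
  n = 12:  E = -13.6057/12² = -0.094484 eV  ← matches
  n = 13:  E = -13.6057/13² = -0.080507 eV
  n = 14:  E = -13.6057/14² = -0.069417 eV

Checking against the measurement of -0.094 eV (2 sig figs), only n = 12 agrees:
E_12 = -0.094484 eV, which rounds to -0.094 eV ✓

Therefore n = 12.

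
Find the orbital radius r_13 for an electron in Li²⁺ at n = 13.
2.9810 nm (or 29.8103 Å)

The Bohr radius formula is:
r_n = n² a₀ / Z

where a₀ = 0.0529177 nm is the Bohr radius.

For Li²⁺ (Z = 3) at n = 13:
r_13 = 13² × 0.0529177 nm / 3
r_13 = 169 × 0.0529177 nm / 3
r_13 = 8.94309 nm / 3
r_13 = 2.9810 nm

The electron orbits at approximately 2.9810 nm from the nucleus.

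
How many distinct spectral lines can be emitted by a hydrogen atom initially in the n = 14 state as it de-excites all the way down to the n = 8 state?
21

The electron can occupy levels n = 8, 9, ..., 14 during de-excitation — that is m = 14 - 8 + 1 = 7 distinct levels.

The number of distinct spectral lines equals the number of ways to choose 2 of these m levels (each pair gives one possible emission transition):

Number of lines = m(m-1)/2 = 7×6/2 = 21

These correspond to all possible transitions between the 7 levels:
14 → 13, 14 → 12, 14 → 11, 14 → 10, 14 → 9, 14 → 8, 13 → 12, 13 → 11...

Each transition produces a photon with a unique energy (and thus wavelength). This count does not depend on Z.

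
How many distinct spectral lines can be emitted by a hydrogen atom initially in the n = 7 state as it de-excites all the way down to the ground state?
21

The electron can occupy levels n = 1, 2, ..., 7 during de-excitation — that is m = 7 - 1 + 1 = 7 distinct levels.

The number of distinct spectral lines equals the number of ways to choose 2 of these m levels (each pair gives one possible emission transition):

Number of lines = m(m-1)/2 = 7×6/2 = 21

These correspond to all possible transitions between the 7 levels:
7 → 6, 7 → 5, 7 → 4, 7 → 3, 7 → 2, 7 → 1, 6 → 5, 6 → 4...

Each transition produces a photon with a unique energy (and thus wavelength). This count does not depend on Z.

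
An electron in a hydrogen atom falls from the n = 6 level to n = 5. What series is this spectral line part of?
Pfund series

The spectral series in hydrogen are named based on the final (lower) energy level:
- Lyman series: n_final = 1 (ultraviolet)
- Balmer series: n_final = 2 (visible/near-UV)
- Paschen series: n_final = 3 (infrared)
- Brackett series: n_final = 4 (infrared)
- Pfund series: n_final = 5 (far infrared)

Since this transition ends at n = 5, it belongs to the Pfund series.

For reference, this 6 → 5 line has photon energy
ΔE = 13.6057 eV × (1/5² - 1/6²) = 0.16629188889 eV,
corresponding to wavelength λ = hc/ΔE = 1239.84 eV·nm / 0.16629188889 eV = 7455.80562 nm in the far infrared region.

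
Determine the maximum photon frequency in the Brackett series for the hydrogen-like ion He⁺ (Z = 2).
8.22e+14 Hz

The series limit corresponds to the transition from n = ∞ to n = 4.
This is the highest energy (shortest wavelength) transition in the Brackett series.

E_∞ = 0 eV
E_4 = -13.6057 × 2² / 4² = -3.40143 eV

Energy at series limit:
ΔE = E_∞ - E_4 = 0 - (-3.40143) = 3.40143 eV
E = 3.40143 eV × (1.602177 × 10⁻¹⁹ J/eV) = 5.4497e-19 J
f = E/h = 5.4497e-19 J / (6.62607 × 10⁻³⁴ J·s) = 8.22e+14 Hz

This energy equals the ionization energy from the n = 4 state of He⁺.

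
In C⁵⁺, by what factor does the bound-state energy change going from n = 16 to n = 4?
16.00

Using E_n = -13.6057 Z² / n² eV with Z = 6:

E_4 = -13.6057 × 6² / 4² = -489.8052 / 16 = -30.61282500 eV
E_16 = -13.6057 × 6² / 16² = -489.8052 / 256 = -1.91330156 eV

The ratio is:
E_4/E_16 = (-30.61282500) / (-1.91330156)
E_4/E_16 = (-489.8052/16) / (-489.8052/256)
E_4/E_16 = 256/16
E_4/E_16 = 16.00
(Note: the Z² factors cancel in the ratio.)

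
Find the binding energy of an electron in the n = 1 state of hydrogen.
13.6057 eV

The ionization energy is the energy needed to remove the electron completely (n → ∞).

For hydrogen, E_n = -13.6057 eV / n².

At n = 1: E_1 = -13.6057 / 1² = -13.6057000 eV
At n = ∞: E_∞ = 0 eV

Ionization energy = E_∞ - E_1 = 0 - (-13.6057000) = 13.6057000 eV
Ionization energy ≈ 13.6057 eV

This is also called the binding energy of the electron in state n = 1.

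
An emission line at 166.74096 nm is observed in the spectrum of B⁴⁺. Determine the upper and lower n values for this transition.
n = 13 → n = 6

First, find the photon energy from the wavelength (hc = 1239.84 eV·nm):
E = hc/λ = 1239.84 eV·nm / 166.74096 nm = 7.4357255 eV

The energy levels of B⁴⁺ satisfy E_n = -13.6057 × 5² / n² eV, so an emission n_i → n_f releases
ΔE = 13.6057 × 5² × (1/n_f² − 1/n_i²) eV.

Setting ΔE equal to the photon energy:
1/n_f² − 1/n_i² = 7.4357255 / (13.6057 × 5²) = 0.021860619

Since 1/n_i² must be positive, we need 1/n_f² > 0.021860619, i.e. n_f ≤ 6. For each allowed n_f, solve n_i = (1/n_f² − 0.021860619)^(−1/2) and check whether it is a whole number:
  n_f = 1: 1/n_i² = 1.000000000 − 0.021860619 = 0.978139381 → n_i = 1.011  (not an integer) ✗
  n_f = 2: 1/n_i² = 0.250000000 − 0.021860619 = 0.228139381 → n_i = 2.094  (not an integer) ✗
  n_f = 3: 1/n_i² = 0.111111111 − 0.021860619 = 0.089250492 → n_i = 3.347  (not an integer) ✗
  n_f = 4: 1/n_i² = 0.062500000 − 0.021860619 = 0.040639381 → n_i = 4.961  (not an integer) ✗
  n_f = 5: 1/n_i² = 0.040000000 − 0.021860619 = 0.018139381 → n_i = 7.425  (not an integer) ✗
  n_f = 6: 1/n_i² = 0.027777778 − 0.021860619 = 0.005917159 → n_i = 13.000  → integer, n_i = 13 ✓

Only n_f = 6 gives an integer upper level, n_i = 13.

The transition is from n = 13 to n = 6 (emission).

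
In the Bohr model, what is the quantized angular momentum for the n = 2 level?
2.11e-34 J·s (or 2ℏ)

In the Bohr model, angular momentum is quantized:
L = nℏ

where ℏ = h/(2π) = 1.0546e-34 J·s

For n = 2:
L = 2 × 1.0546e-34 J·s
L = 2.11e-34 J·s

This can also be written as L = 2ℏ.
The angular momentum is an integer multiple of the reduced Planck constant.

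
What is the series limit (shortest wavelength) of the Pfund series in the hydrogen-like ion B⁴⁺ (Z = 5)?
91.12651 nm

The series limit corresponds to the transition from n = ∞ to n = 5.
This is the highest energy (shortest wavelength) transition in the Pfund series.

E_∞ = 0 eV
E_5 = -13.6057 × 5² / 5² = -13.6057000 eV

Energy at series limit:
ΔE = E_∞ - E_5 = 0 - (-13.6057000) = 13.6057000 eV
λ = hc/E = 1239.84 eV·nm / 13.6057000 eV = 91.12651 nm

This energy equals the ionization energy from the n = 5 state of B⁴⁺.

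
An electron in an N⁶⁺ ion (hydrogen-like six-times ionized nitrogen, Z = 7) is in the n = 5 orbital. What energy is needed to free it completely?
26.66717 eV

The ionization energy is the energy needed to remove the electron completely (n → ∞).

For a hydrogen-like ion with Z = 7, E_n = -13.6057 Z² / n² eV.

At n = 5: E_5 = -13.6057 × 7² / 5² = -26.66717200 eV
At n = ∞: E_∞ = 0 eV

Ionization energy = E_∞ - E_5 = 0 - (-26.66717200) = 26.66717200 eV
Ionization energy ≈ 26.66717 eV

This is also called the binding energy of the electron in state n = 5.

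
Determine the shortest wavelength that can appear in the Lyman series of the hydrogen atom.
91.126513 nm

The series limit corresponds to the transition from n = ∞ to n = 1.
This is the highest energy (shortest wavelength) transition in the Lyman series.

E_∞ = 0 eV
E_1 = -13.6057 / 1² = -13.60570000 eV

Energy at series limit:
ΔE = E_∞ - E_1 = 0 - (-13.60570000) = 13.60570000 eV
λ = hc/E = 1239.84 eV·nm / 13.60570000 eV = 91.126513 nm

This energy equals the ionization energy from the n = 1 state of hydrogen.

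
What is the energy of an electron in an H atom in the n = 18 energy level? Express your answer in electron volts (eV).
-0.04 eV

The energy levels of a hydrogen-like atom are given by:
E_n = -13.6057 eV / n²

For n = 18:
E_18 = -13.6057 eV / 18²
E_18 = -13.6057 eV / 324
E_18 = -0.04 eV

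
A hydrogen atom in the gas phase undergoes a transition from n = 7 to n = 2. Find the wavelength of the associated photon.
396.90659 nm

First, find the transition energy using E_n = -13.6057 / n² eV:
E_7 = -13.6057 / 7² = -0.277667347 eV
E_2 = -13.6057 / 2² = -3.401425000 eV

Photon energy: |ΔE| = |E_2 - E_7| = 3.123757653 eV

Convert to wavelength using E = hc/λ with hc = 1239.84 eV·nm:
λ = hc/E = 1239.84 eV·nm / 3.123757653 eV
λ = 396.90659 nm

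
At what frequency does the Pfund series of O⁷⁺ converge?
8.4220e+15 Hz

The series limit corresponds to the transition from n = ∞ to n = 5.
This is the highest energy (shortest wavelength) transition in the Pfund series.

E_∞ = 0 eV
E_5 = -13.6057 × 8² / 5² = -34.830592 eV

Energy at series limit:
ΔE = E_∞ - E_5 = 0 - (-34.830592) = 34.830592 eV
E = 34.830592 eV × (1.602177 × 10⁻¹⁹ J/eV) = 5.580477e-18 J
f = E/h = 5.580477e-18 J / (6.62607 × 10⁻³⁴ J·s) = 8.4220e+15 Hz

This energy equals the ionization energy from the n = 5 state of O⁷⁺.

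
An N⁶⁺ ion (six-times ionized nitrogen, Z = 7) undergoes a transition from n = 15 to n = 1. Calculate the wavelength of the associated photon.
1.8680 nm

First, find the transition energy using E_n = -13.6057 Z² / n² eV:
E_15 = -13.6057 × 7² / 15² = -2.963019 eV
E_1 = -13.6057 × 7² / 1² = -666.679300 eV

Photon energy: |ΔE| = |E_1 - E_15| = 663.716281 eV

Convert to wavelength using E = hc/λ with hc = 1239.84 eV·nm:
λ = hc/E = 1239.84 eV·nm / 663.716281 eV
λ = 1.8680 nm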